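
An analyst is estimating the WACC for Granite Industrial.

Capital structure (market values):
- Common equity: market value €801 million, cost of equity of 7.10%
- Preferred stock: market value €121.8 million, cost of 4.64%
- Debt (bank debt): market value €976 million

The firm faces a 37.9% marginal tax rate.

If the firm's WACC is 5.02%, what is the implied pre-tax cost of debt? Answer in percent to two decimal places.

5.41%

Total capital V = 801 + 121.8 + 976 = 1898.8.
Equity weight = 801/1898.8 = 0.4218.
Preferred weight = 121.8/1898.8 = 0.0641.
Bank debt weight = 976/1898.8 = 0.5140.
Equity contribution = 0.4218 × 7.1% = 2.9951%.
Preferred contribution = 0.0641 × 4.64% = 0.2976%.
Remaining for debt = 5.02% − 3.2927% = 1.7273%.
Rd × (1 − 37.9%) × 0.5140 = 1.7273%  ⇒  Rd = 5.4112%.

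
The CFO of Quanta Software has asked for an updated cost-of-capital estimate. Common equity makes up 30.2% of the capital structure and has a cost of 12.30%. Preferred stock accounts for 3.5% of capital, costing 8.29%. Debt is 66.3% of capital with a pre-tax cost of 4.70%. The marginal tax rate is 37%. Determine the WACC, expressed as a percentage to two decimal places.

After-tax cost of debt = 4.7% × (1 − 37%) = 2.9610%.
WACC = 0.302 × 12.3000% + 0.035 × 8.2900% + 0.663 × 2.9610% = 5.9679%.

5.97%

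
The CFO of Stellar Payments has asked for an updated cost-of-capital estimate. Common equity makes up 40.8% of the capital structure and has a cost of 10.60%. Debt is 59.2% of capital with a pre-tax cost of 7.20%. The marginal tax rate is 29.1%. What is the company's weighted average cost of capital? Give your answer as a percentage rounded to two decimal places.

7.35%

After-tax cost of debt = 7.2% × (1 − 29.1%) = 5.1048%.
WACC = 0.408 × 10.6000% + 0.592 × 5.1048% = 7.3468%.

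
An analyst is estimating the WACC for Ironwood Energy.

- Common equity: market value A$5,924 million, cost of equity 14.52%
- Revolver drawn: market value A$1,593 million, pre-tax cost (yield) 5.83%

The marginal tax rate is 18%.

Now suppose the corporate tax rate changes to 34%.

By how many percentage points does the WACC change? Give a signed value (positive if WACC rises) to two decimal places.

Current WACC:
Total capital V = 5924 + 1593 = 7517.
Equity: weight = 5924/7517 = 0.7881; cost = 14.52%.
Revolver drawn: weight = 1593/7517 = 0.2119; after-tax cost = 5.83% × (1 − 18%) = 4.7806%.
WACC = 0.7881 × 14.5200% + 0.2119 × 4.7806% = 12.4560%.
After the change:
Total capital V = 5924 + 1593 = 7517.
Equity: weight = 5924/7517 = 0.7881; cost = 14.52%.
Revolver drawn: weight = 1593/7517 = 0.2119; after-tax cost = 5.83% × (1 − 34%) = 3.8478%.
WACC = 0.7881 × 14.5200% + 0.2119 × 3.8478% = 12.2584%.
Change in WACC = 12.2584% − 12.4560% = -0.1977 pp.

-0.20 pp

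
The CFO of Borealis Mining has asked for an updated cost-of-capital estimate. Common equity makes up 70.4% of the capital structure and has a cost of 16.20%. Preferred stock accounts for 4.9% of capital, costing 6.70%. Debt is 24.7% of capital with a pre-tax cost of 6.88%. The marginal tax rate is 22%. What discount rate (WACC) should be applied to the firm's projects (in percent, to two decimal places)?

13.06%

After-tax cost of debt = 6.88% × (1 − 22%) = 5.3664%.
WACC = 0.704 × 16.2000% + 0.049 × 6.7000% + 0.247 × 5.3664% = 13.0586%.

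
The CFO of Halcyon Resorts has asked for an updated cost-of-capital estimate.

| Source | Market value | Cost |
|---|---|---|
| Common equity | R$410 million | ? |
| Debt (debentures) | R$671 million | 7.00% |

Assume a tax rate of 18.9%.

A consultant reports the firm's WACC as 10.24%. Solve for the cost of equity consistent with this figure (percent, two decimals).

17.71%

Total capital V = 410 + 671 = 1081.
Equity weight = 410/1081 = 0.3793.
Debentures weight = 671/1081 = 0.6207.
Debt contribution = 0.6207 × 7% × (1 − 18.9%) = 3.5238%.
Required equity contribution = 10.24% − 3.5238% = 6.7162%.
Re = 6.7162% / 0.3793 = 17.7077%.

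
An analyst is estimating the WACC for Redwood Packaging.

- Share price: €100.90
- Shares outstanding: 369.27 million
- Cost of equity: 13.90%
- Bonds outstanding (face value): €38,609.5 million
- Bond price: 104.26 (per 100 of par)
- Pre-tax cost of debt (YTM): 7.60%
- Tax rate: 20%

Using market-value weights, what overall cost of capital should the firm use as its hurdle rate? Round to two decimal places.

9.84%

Market value of equity E = 100.9 × 369.27m = 37259.343m. Market value of debt D = 38609.5m × 104.26/100 = 40254.2647m.
Total capital V = 37259.343 + 40254.2647 = 77513.6077.
Equity: weight = 37259.343/77513.6077 = 0.4807; cost = 13.9%.
Bonds outstanding: weight = 40254.2647/77513.6077 = 0.5193; after-tax cost = 7.6% × (1 − 20%) = 6.0800%.
WACC = 0.4807 × 13.9000% + 0.5193 × 6.0800% = 9.8389%.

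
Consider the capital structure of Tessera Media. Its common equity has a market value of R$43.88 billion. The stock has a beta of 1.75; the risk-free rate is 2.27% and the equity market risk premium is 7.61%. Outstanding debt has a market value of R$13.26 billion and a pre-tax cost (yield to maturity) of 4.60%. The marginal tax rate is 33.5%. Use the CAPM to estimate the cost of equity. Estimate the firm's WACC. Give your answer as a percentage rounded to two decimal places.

12.68%

Cost of equity via CAPM: Re = 2.27% + 1.75 × 7.61% = 15.5875%.
Total capital V = 43.88 + 13.26 = 57.14.
Equity: weight = 43.88/57.14 = 0.7679; cost = 15.5875%.
Debt: weight = 13.26/57.14 = 0.2321; after-tax cost = 4.6% × (1 − 33.5%) = 3.0590%.
WACC = 0.7679 × 15.5875% + 0.2321 × 3.0590% = 12.6801%.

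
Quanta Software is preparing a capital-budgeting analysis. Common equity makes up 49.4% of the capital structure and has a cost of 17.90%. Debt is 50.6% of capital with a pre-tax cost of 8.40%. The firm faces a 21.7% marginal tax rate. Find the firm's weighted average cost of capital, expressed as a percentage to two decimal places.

After-tax cost of debt = 8.4% × (1 − 21.7%) = 6.5772%.
WACC = 0.494 × 17.9000% + 0.506 × 6.5772% = 12.1707%.

12.17%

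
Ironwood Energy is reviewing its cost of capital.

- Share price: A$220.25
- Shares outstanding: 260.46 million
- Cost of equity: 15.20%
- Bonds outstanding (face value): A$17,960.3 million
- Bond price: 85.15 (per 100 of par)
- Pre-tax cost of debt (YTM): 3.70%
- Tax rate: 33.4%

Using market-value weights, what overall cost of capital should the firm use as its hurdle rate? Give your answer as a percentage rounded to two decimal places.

12.52%

Market value of equity E = 220.25 × 260.46m = 57366.315m. Market value of debt D = 17960.3m × 85.15/100 = 15293.19545m.
Total capital V = 57366.315 + 15293.19545 = 72659.51045.
Equity: weight = 57366.315/72659.51045 = 0.7895; cost = 15.2%.
Bonds outstanding: weight = 15293.19545/72659.51045 = 0.2105; after-tax cost = 3.7% × (1 − 33.4%) = 2.4642%.
WACC = 0.7895 × 15.2000% + 0.2105 × 2.4642% = 12.5194%.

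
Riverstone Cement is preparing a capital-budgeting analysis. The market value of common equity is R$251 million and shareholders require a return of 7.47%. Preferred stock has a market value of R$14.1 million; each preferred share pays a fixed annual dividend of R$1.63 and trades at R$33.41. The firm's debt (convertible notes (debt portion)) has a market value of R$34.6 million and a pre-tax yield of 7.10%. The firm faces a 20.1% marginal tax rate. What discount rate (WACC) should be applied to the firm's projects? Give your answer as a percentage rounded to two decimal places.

7.14%

Cost of preferred: Rp = 1.63 / 33.41 = 4.8788%.
Total capital V = 251 + 14.1 + 34.6 = 299.7.
Equity: weight = 251/299.7 = 0.8375; cost = 7.47%.
Preferred: weight = 14.1/299.7 = 0.0470; cost = 4.8788%.
Convertible notes (debt portion): weight = 34.6/299.7 = 0.1154; after-tax cost = 7.1% × (1 − 20.1%) = 5.6729%.
WACC = 0.8375 × 7.4700% + 0.0470 × 4.8788% + 0.1154 × 5.6729% = 7.1406%.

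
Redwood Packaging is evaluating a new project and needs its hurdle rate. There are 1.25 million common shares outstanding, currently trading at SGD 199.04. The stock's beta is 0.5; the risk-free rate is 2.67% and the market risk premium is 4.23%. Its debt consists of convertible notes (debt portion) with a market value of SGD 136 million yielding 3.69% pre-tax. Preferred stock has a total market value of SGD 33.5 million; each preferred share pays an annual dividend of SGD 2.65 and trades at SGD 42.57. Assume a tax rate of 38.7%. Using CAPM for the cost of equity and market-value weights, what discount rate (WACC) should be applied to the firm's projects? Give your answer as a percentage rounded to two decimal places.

4.08%

Cost of equity via CAPM: Re = 2.67% + 0.5 × 4.23% = 4.7850%.
Cost of preferred: Rp = 2.65 / 42.57 = 6.2250%.
Market value of equity E = 199.04 × 1.25m = 248.8m.
Total capital V = 248.8 + 33.5 + 136 = 418.3.
Equity: weight = 248.8/418.3 = 0.5948; cost = 4.785%.
Preferred: weight = 33.5/418.3 = 0.0801; cost = 6.225%.
Convertible notes (debt portion): weight = 136/418.3 = 0.3251; after-tax cost = 3.69% × (1 − 38.7%) = 2.2620%.
WACC = 0.5948 × 4.7850% + 0.0801 × 6.2250% + 0.3251 × 2.2620% = 4.0800%.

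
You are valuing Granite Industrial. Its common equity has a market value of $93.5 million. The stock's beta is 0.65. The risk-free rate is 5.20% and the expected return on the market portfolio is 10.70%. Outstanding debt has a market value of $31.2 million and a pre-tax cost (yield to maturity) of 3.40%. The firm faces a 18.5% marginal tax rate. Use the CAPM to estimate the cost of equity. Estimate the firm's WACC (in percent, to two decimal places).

7.27%

Market risk premium = 10.7% − 5.2% = 5.5%.
Cost of equity via CAPM: Re = 5.2% + 0.65 × 5.5% = 8.7750%.
Total capital V = 93.5 + 31.2 = 124.7.
Equity: weight = 93.5/124.7 = 0.7498; cost = 8.775%.
Debt: weight = 31.2/124.7 = 0.2502; after-tax cost = 3.4% × (1 − 18.5%) = 2.7710%.
WACC = 0.7498 × 8.7750% + 0.2502 × 2.7710% = 7.2728%.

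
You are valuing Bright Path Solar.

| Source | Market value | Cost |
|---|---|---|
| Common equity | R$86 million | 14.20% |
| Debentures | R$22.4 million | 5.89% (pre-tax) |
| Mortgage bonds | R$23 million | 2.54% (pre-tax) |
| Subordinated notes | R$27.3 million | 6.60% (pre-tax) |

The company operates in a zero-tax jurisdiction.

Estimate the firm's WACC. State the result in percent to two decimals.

Total capital V = 86 + 22.4 + 23 + 27.3 = 158.7.
Equity: weight = 86/158.7 = 0.5419; cost = 14.2%.
Debentures: weight = 22.4/158.7 = 0.1411; after-tax cost = 5.89% × (1 − 0%) = 5.8900%.
Mortgage bonds: weight = 23/158.7 = 0.1449; after-tax cost = 2.54% × (1 − 0%) = 2.5400%.
Subordinated notes: weight = 27.3/158.7 = 0.1720; after-tax cost = 6.6% × (1 − 0%) = 6.6000%.
WACC = 0.5419 × 14.2000% + 0.1411 × 5.8900% + 0.1449 × 2.5400% + 0.1720 × 6.6000% = 10.0298%.

10.03%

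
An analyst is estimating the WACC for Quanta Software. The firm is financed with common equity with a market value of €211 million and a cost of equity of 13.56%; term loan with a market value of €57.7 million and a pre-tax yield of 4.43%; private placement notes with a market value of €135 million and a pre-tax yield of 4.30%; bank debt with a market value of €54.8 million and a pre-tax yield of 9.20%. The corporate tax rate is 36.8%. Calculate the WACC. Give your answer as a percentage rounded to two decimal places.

8.09%

Total capital V = 211 + 57.7 + 135 + 54.8 = 458.5.
Equity: weight = 211/458.5 = 0.4602; cost = 13.56%.
Term loan: weight = 57.7/458.5 = 0.1258; after-tax cost = 4.43% × (1 − 36.8%) = 2.7998%.
Private placement notes: weight = 135/458.5 = 0.2944; after-tax cost = 4.3% × (1 − 36.8%) = 2.7176%.
Bank debt: weight = 54.8/458.5 = 0.1195; after-tax cost = 9.2% × (1 − 36.8%) = 5.8144%.
WACC = 0.4602 × 13.5600% + 0.1258 × 2.7998% + 0.2944 × 2.7176% + 0.1195 × 5.8144% = 8.0877%.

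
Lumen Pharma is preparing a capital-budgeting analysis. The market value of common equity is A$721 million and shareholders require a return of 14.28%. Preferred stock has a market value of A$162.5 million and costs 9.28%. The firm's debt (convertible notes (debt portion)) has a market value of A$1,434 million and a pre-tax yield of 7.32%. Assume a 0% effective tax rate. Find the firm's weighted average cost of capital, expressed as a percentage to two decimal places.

Total capital V = 721 + 162.5 + 1434 = 2317.5.
Equity: weight = 721/2317.5 = 0.3111; cost = 14.28%.
Preferred: weight = 162.5/2317.5 = 0.0701; cost = 9.28%.
Convertible notes (debt portion): weight = 1434/2317.5 = 0.6188; after-tax cost = 7.32% × (1 − 0%) = 7.3200%.
WACC = 0.3111 × 14.2800% + 0.0701 × 9.2800% + 0.6188 × 7.3200% = 9.6228%.

9.62%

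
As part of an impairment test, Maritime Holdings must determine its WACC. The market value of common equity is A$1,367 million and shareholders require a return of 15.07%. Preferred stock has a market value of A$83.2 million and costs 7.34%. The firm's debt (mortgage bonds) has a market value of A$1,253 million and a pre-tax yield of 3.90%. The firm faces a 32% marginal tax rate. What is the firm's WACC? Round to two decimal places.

9.08%

Total capital V = 1367 + 83.2 + 1253 = 2703.2.
Equity: weight = 1367/2703.2 = 0.5057; cost = 15.07%.
Preferred: weight = 83.2/2703.2 = 0.0308; cost = 7.34%.
Mortgage bonds: weight = 1253/2703.2 = 0.4635; after-tax cost = 3.9% × (1 − 32%) = 2.6520%.
WACC = 0.5057 × 15.0700% + 0.0308 × 7.3400% + 0.4635 × 2.6520% = 9.0760%.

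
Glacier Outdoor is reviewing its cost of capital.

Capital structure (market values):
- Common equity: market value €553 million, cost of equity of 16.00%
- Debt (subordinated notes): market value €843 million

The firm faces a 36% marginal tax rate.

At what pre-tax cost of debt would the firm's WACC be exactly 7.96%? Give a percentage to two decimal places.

Total capital V = 553 + 843 = 1396.
Equity weight = 553/1396 = 0.3961.
Subordinated notes weight = 843/1396 = 0.6039.
Equity contribution = 0.3961 × 16% = 6.3381%.
Remaining for debt = 7.96% − 6.3381% = 1.6219%.
Rd × (1 − 36%) × 0.6039 = 1.6219%  ⇒  Rd = 4.1966%.

4.20%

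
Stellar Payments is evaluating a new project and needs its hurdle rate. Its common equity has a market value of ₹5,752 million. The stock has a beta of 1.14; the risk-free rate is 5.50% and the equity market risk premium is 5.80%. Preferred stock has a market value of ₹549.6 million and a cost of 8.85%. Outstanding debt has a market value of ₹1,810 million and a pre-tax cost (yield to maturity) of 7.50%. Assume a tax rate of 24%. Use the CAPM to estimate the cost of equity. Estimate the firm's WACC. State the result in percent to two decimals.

Cost of equity via CAPM: Re = 5.5% + 1.14 × 5.8% = 12.1120%.
Total capital V = 5752 + 549.6 + 1810 = 8111.6.
Equity: weight = 5752/8111.6 = 0.7091; cost = 12.112%.
Preferred: weight = 549.6/8111.6 = 0.0678; cost = 8.85%.
Debt: weight = 1810/8111.6 = 0.2231; after-tax cost = 7.5% × (1 − 24%) = 5.7000%.
WACC = 0.7091 × 12.1120% + 0.0678 × 8.8500% + 0.2231 × 5.7000% = 10.4602%.

10.46%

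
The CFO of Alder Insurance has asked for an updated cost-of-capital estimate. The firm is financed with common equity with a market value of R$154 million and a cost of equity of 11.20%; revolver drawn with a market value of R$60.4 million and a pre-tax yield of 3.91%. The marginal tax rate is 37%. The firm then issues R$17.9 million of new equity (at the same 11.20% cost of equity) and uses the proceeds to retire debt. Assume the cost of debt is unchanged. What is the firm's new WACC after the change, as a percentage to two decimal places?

After the change:
Total capital V = 171.9 + 42.5 = 214.4.
Equity: weight = 171.9/214.4 = 0.8018; cost = 11.2%.
Revolver drawn: weight = 42.5/214.4 = 0.1982; after-tax cost = 3.91% × (1 − 37%) = 2.4633%.
WACC = 0.8018 × 11.2000% + 0.1982 × 2.4633% = 9.4681%.

9.47%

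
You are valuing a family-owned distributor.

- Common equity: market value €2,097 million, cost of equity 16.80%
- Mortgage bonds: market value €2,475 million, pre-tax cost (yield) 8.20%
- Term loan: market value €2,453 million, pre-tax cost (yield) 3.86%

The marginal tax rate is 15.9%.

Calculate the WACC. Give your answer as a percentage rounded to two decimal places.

8.58%

Total capital V = 2097 + 2475 + 2453 = 7025.
Equity: weight = 2097/7025 = 0.2985; cost = 16.8%.
Mortgage bonds: weight = 2475/7025 = 0.3523; after-tax cost = 8.2% × (1 − 15.9%) = 6.8962%.
Term loan: weight = 2453/7025 = 0.3492; after-tax cost = 3.86% × (1 − 15.9%) = 3.2463%.
WACC = 0.2985 × 16.8000% + 0.3523 × 6.8962% + 0.3492 × 3.2463% = 8.5780%.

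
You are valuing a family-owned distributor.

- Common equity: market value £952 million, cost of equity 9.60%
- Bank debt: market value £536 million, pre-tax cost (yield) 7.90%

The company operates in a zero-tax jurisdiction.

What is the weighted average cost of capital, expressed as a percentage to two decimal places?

Total capital V = 952 + 536 = 1488.
Equity: weight = 952/1488 = 0.6398; cost = 9.6%.
Bank debt: weight = 536/1488 = 0.3602; after-tax cost = 7.9% × (1 − 0%) = 7.9000%.
WACC = 0.6398 × 9.6000% + 0.3602 × 7.9000% = 8.9876%.

8.99%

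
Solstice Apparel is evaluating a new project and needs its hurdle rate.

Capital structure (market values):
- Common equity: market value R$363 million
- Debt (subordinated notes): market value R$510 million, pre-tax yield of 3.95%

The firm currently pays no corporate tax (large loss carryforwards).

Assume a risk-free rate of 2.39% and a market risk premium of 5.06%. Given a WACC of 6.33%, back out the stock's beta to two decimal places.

Total capital V = 363 + 510 = 873.
Equity weight = 363/873 = 0.4158.
Subordinated notes weight = 510/873 = 0.5842.
Debt contribution = 0.5842 × 3.95% × (1 − 0%) = 2.3076%.
Required equity contribution = 6.33% − 2.3076% = 4.0224%  ⇒  Re = 9.6738%.
CAPM: 9.6738% = 2.39% + β × 5.06%  ⇒  β = 1.4395.

1.44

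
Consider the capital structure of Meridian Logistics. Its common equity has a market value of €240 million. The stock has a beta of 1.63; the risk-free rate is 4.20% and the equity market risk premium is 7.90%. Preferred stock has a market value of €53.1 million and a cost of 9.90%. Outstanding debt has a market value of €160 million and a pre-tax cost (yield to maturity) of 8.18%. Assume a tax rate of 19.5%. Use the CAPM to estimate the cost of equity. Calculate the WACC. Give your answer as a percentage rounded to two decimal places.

Cost of equity via CAPM: Re = 4.2% + 1.63 × 7.9% = 17.0770%.
Total capital V = 240 + 53.1 + 160 = 453.1.
Equity: weight = 240/453.1 = 0.5297; cost = 17.077%.
Preferred: weight = 53.1/453.1 = 0.1172; cost = 9.9%.
Debt: weight = 160/453.1 = 0.3531; after-tax cost = 8.18% × (1 − 19.5%) = 6.5849%.
WACC = 0.5297 × 17.0770% + 0.1172 × 9.9000% + 0.3531 × 6.5849% = 12.5309%.

12.53%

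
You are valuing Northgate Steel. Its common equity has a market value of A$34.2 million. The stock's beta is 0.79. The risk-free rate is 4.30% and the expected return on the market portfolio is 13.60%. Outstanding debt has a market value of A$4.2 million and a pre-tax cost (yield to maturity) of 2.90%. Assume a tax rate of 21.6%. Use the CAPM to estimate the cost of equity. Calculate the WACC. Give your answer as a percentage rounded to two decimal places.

Market risk premium = 13.6% − 4.3% = 9.3%.
Cost of equity via CAPM: Re = 4.3% + 0.79 × 9.3% = 11.6470%.
Total capital V = 34.2 + 4.2 = 38.4.
Equity: weight = 34.2/38.4 = 0.8906; cost = 11.647%.
Debt: weight = 4.2/38.4 = 0.1094; after-tax cost = 2.9% × (1 − 21.6%) = 2.2736%.
WACC = 0.8906 × 11.6470% + 0.1094 × 2.2736% = 10.6218%.

10.62%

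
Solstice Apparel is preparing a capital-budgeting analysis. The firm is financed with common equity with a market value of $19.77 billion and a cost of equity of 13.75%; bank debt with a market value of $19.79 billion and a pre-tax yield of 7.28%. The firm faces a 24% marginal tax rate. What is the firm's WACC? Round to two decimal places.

9.64%

Total capital V = 19.77 + 19.79 = 39.56.
Equity: weight = 19.77/39.56 = 0.4997; cost = 13.75%.
Bank debt: weight = 19.79/39.56 = 0.5003; after-tax cost = 7.28% × (1 − 24%) = 5.5328%.
WACC = 0.4997 × 13.7500% + 0.5003 × 5.5328% = 9.6393%.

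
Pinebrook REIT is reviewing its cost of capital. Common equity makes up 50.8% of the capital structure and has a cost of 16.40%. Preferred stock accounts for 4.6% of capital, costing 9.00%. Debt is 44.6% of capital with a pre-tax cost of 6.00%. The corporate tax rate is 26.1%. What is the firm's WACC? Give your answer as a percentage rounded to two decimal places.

10.72%

After-tax cost of debt = 6% × (1 − 26.1%) = 4.4340%.
WACC = 0.508 × 16.4000% + 0.046 × 9.0000% + 0.446 × 4.4340% = 10.7228%.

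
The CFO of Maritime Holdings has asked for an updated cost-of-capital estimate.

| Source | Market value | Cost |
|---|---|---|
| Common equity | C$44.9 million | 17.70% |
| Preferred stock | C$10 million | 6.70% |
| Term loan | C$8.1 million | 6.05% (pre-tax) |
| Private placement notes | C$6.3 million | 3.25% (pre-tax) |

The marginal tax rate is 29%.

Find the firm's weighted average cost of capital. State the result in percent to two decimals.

Total capital V = 44.9 + 10 + 8.1 + 6.3 = 69.3.
Equity: weight = 44.9/69.3 = 0.6479; cost = 17.7%.
Preferred: weight = 10/69.3 = 0.1443; cost = 6.7%.
Term loan: weight = 8.1/69.3 = 0.1169; after-tax cost = 6.05% × (1 − 29%) = 4.2955%.
Private placement notes: weight = 6.3/69.3 = 0.0909; after-tax cost = 3.25% × (1 − 29%) = 2.3075%.
WACC = 0.6479 × 17.7000% + 0.1443 × 6.7000% + 0.1169 × 4.2955% + 0.0909 × 2.3075% = 13.1466%.

13.15%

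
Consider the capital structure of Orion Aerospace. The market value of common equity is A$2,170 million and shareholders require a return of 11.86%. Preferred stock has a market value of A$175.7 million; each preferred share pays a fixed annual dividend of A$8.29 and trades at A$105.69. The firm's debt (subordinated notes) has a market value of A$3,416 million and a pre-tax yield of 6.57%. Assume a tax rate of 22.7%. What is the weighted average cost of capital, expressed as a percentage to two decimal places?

7.72%

Cost of preferred: Rp = 8.29 / 105.69 = 7.8437%.
Total capital V = 2170 + 175.7 + 3416 = 5761.7.
Equity: weight = 2170/5761.7 = 0.3766; cost = 11.86%.
Preferred: weight = 175.7/5761.7 = 0.0305; cost = 7.8437%.
Subordinated notes: weight = 3416/5761.7 = 0.5929; after-tax cost = 6.57% × (1 − 22.7%) = 5.0786%.
WACC = 0.3766 × 11.8600% + 0.0305 × 7.8437% + 0.5929 × 5.0786% = 7.7170%.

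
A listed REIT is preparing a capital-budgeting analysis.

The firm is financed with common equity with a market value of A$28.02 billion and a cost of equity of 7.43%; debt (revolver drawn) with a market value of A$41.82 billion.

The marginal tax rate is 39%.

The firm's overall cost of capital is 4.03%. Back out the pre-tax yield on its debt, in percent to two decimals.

2.87%

Total capital V = 28.02 + 41.82 = 69.84.
Equity weight = 28.02/69.84 = 0.4012.
Revolver drawn weight = 41.82/69.84 = 0.5988.
Equity contribution = 0.4012 × 7.43% = 2.9809%.
Remaining for debt = 4.03% − 2.9809% = 1.0491%.
Rd × (1 − 39%) × 0.5988 = 1.0491%  ⇒  Rd = 2.8721%.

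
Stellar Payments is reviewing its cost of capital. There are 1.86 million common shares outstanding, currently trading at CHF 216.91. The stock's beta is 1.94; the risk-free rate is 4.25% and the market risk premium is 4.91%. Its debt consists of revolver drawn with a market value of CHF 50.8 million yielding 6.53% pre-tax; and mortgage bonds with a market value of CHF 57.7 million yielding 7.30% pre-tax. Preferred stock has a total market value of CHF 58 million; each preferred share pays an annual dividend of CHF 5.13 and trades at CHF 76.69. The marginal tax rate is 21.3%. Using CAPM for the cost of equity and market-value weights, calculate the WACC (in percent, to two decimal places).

Cost of equity via CAPM: Re = 4.25% + 1.94 × 4.91% = 13.7754%.
Cost of preferred: Rp = 5.13 / 76.69 = 6.6893%.
Market value of equity E = 216.91 × 1.86m = 403.4526m.
Total capital V = 403.4526 + 58 + 50.8 + 57.7 = 569.9526.
Equity: weight = 403.4526/569.9526 = 0.7079; cost = 13.7754%.
Preferred: weight = 58/569.9526 = 0.1018; cost = 6.6893%.
Revolver drawn: weight = 50.8/569.9526 = 0.0891; after-tax cost = 6.53% × (1 − 21.3%) = 5.1391%.
Mortgage bonds: weight = 57.7/569.9526 = 0.1012; after-tax cost = 7.3% × (1 − 21.3%) = 5.7451%.
WACC = 0.7079 × 13.7754% + 0.1018 × 6.6893% + 0.0891 × 5.1391% + 0.1012 × 5.7451% = 11.4716%.

11.47%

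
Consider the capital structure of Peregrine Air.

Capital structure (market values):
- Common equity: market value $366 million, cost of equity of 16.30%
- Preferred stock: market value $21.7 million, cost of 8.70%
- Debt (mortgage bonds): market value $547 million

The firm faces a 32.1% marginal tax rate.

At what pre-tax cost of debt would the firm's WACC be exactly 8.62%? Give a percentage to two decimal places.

5.12%

Total capital V = 366 + 21.7 + 547 = 934.7.
Equity weight = 366/934.7 = 0.3916.
Preferred weight = 21.7/934.7 = 0.0232.
Mortgage bonds weight = 547/934.7 = 0.5852.
Equity contribution = 0.3916 × 16.3% = 6.3826%.
Preferred contribution = 0.0232 × 8.7% = 0.2020%.
Remaining for debt = 8.62% − 6.5846% = 2.0354%.
Rd × (1 − 32.1%) × 0.5852 = 2.0354%  ⇒  Rd = 5.1224%.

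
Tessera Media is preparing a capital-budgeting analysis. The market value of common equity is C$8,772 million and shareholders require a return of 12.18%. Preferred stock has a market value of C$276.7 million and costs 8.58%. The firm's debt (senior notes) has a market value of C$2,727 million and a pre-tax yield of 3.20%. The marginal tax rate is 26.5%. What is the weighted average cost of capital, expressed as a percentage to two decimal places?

Total capital V = 8772 + 276.7 + 2727 = 11775.7.
Equity: weight = 8772/11775.7 = 0.7449; cost = 12.18%.
Preferred: weight = 276.7/11775.7 = 0.0235; cost = 8.58%.
Senior notes: weight = 2727/11775.7 = 0.2316; after-tax cost = 3.2% × (1 − 26.5%) = 2.3520%.
WACC = 0.7449 × 12.1800% + 0.0235 × 8.5800% + 0.2316 × 2.3520% = 9.8195%.

9.82%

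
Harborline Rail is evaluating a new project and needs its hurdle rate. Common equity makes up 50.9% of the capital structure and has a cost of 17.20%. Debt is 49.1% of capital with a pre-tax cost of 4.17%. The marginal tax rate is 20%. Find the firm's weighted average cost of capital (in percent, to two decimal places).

10.39%

After-tax cost of debt = 4.17% × (1 − 20%) = 3.3360%.
WACC = 0.509 × 17.2000% + 0.491 × 3.3360% = 10.3928%.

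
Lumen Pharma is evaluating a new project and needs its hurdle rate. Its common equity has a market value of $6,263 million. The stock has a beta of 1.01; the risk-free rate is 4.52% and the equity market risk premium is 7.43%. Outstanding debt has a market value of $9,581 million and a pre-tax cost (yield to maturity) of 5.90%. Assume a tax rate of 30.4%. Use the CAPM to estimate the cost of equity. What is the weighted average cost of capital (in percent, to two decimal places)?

Cost of equity via CAPM: Re = 4.52% + 1.01 × 7.43% = 12.0243%.
Total capital V = 6263 + 9581 = 15844.
Equity: weight = 6263/15844 = 0.3953; cost = 12.0243%.
Debt: weight = 9581/15844 = 0.6047; after-tax cost = 5.9% × (1 − 30.4%) = 4.1064%.
WACC = 0.3953 × 12.0243% + 0.6047 × 4.1064% = 7.2363%.

7.24%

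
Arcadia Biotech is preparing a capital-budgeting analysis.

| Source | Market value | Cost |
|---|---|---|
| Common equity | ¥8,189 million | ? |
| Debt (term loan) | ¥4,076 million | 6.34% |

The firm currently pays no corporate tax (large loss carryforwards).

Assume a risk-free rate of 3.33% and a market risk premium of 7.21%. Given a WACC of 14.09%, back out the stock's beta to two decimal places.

Total capital V = 8189 + 4076 = 12265.
Equity weight = 8189/12265 = 0.6677.
Term loan weight = 4076/12265 = 0.3323.
Debt contribution = 0.3323 × 6.34% × (1 − 0%) = 2.1070%.
Required equity contribution = 14.09% − 2.1070% = 11.9830%  ⇒  Re = 17.9475%.
CAPM: 17.9475% = 3.33% + β × 7.21%  ⇒  β = 2.0274.

2.03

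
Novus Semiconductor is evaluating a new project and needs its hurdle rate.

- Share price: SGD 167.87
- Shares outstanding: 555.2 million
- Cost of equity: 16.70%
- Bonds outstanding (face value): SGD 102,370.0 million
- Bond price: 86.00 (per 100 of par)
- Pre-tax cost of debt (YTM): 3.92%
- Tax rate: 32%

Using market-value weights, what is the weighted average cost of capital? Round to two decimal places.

9.88%

Market value of equity E = 167.87 × 555.2m = 93201.424m. Market value of debt D = 102370m × 86.0/100 = 88038.2m.
Total capital V = 93201.424 + 88038.2 = 181239.624.
Equity: weight = 93201.424/181239.624 = 0.5142; cost = 16.7%.
Bonds outstanding: weight = 88038.2/181239.624 = 0.4858; after-tax cost = 3.92% × (1 − 32%) = 2.6656%.
WACC = 0.5142 × 16.7000% + 0.4858 × 2.6656% = 9.8827%.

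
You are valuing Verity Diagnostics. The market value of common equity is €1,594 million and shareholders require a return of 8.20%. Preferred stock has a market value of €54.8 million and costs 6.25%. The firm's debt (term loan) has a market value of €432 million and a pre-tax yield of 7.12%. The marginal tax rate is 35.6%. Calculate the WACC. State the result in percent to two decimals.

Total capital V = 1594 + 54.8 + 432 = 2080.8.
Equity: weight = 1594/2080.8 = 0.7661; cost = 8.2%.
Preferred: weight = 54.8/2080.8 = 0.0263; cost = 6.25%.
Term loan: weight = 432/2080.8 = 0.2076; after-tax cost = 7.12% × (1 − 35.6%) = 4.5853%.
WACC = 0.7661 × 8.2000% + 0.0263 × 6.2500% + 0.2076 × 4.5853% = 7.3982%.

7.40%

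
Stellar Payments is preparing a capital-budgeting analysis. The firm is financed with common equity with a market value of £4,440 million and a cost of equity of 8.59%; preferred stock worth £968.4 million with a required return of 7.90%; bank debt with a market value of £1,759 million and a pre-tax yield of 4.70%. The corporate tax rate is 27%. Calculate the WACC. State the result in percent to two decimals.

7.23%

Total capital V = 4440 + 968.4 + 1759 = 7167.4.
Equity: weight = 4440/7167.4 = 0.6195; cost = 8.59%.
Preferred: weight = 968.4/7167.4 = 0.1351; cost = 7.9%.
Bank debt: weight = 1759/7167.4 = 0.2454; after-tax cost = 4.7% × (1 − 27%) = 3.4310%.
WACC = 0.6195 × 8.5900% + 0.1351 × 7.9000% + 0.2454 × 3.4310% = 7.2307%.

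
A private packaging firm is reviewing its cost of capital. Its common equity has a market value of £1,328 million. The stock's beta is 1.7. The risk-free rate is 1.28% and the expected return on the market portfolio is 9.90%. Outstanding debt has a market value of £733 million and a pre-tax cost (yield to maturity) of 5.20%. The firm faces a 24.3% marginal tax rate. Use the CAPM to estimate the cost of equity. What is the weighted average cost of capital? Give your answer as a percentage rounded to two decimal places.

11.67%

Market risk premium = 9.9% − 1.28% = 8.62%.
Cost of equity via CAPM: Re = 1.28% + 1.7 × 8.62% = 15.9340%.
Total capital V = 1328 + 733 = 2061.
Equity: weight = 1328/2061 = 0.6443; cost = 15.934%.
Debt: weight = 733/2061 = 0.3557; after-tax cost = 5.2% × (1 − 24.3%) = 3.9364%.
WACC = 0.6443 × 15.9340% + 0.3557 × 3.9364% = 11.6670%.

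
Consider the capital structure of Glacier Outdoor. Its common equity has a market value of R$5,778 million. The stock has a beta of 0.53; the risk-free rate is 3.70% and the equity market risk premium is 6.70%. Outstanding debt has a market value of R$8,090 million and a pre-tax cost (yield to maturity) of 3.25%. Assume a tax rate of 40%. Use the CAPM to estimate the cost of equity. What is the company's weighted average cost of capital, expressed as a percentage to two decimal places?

4.16%

Cost of equity via CAPM: Re = 3.7% + 0.53 × 6.7% = 7.2510%.
Total capital V = 5778 + 8090 = 13868.
Equity: weight = 5778/13868 = 0.4166; cost = 7.251%.
Debt: weight = 8090/13868 = 0.5834; after-tax cost = 3.25% × (1 − 40%) = 1.9500%.
WACC = 0.4166 × 7.2510% + 0.5834 × 1.9500% = 4.1586%.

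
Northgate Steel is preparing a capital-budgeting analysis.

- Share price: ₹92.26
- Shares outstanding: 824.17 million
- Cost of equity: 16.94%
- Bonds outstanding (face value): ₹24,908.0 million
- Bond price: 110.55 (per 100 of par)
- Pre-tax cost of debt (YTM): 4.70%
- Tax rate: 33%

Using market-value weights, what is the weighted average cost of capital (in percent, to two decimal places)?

Market value of equity E = 92.26 × 824.17m = 76037.9242m. Market value of debt D = 24908m × 110.55/100 = 27535.794m.
Total capital V = 76037.9242 + 27535.794 = 103573.7182.
Equity: weight = 76037.9242/103573.7182 = 0.7341; cost = 16.94%.
Bonds outstanding: weight = 27535.794/103573.7182 = 0.2659; after-tax cost = 4.7% × (1 − 33%) = 3.1490%.
WACC = 0.7341 × 16.9400% + 0.2659 × 3.1490% = 13.2736%.

13.27%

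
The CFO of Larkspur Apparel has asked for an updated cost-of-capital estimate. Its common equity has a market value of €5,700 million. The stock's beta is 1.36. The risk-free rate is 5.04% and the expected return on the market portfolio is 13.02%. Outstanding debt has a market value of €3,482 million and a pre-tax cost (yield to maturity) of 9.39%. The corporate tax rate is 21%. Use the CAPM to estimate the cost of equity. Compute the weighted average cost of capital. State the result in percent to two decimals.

12.68%

Market risk premium = 13.02% − 5.04% = 7.98%.
Cost of equity via CAPM: Re = 5.04% + 1.36 × 7.98% = 15.8928%.
Total capital V = 5700 + 3482 = 9182.
Equity: weight = 5700/9182 = 0.6208; cost = 15.8928%.
Debt: weight = 3482/9182 = 0.3792; after-tax cost = 9.39% × (1 − 21%) = 7.4181%.
WACC = 0.6208 × 15.8928% + 0.3792 × 7.4181% = 12.6790%.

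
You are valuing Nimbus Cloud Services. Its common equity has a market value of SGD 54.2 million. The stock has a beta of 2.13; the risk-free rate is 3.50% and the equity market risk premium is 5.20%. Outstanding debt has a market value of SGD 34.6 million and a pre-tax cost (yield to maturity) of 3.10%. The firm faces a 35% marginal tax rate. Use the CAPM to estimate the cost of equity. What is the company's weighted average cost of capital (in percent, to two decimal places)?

9.68%

Cost of equity via CAPM: Re = 3.5% + 2.13 × 5.2% = 14.5760%.
Total capital V = 54.2 + 34.6 = 88.8.
Equity: weight = 54.2/88.8 = 0.6104; cost = 14.576%.
Debt: weight = 34.6/88.8 = 0.3896; after-tax cost = 3.1% × (1 − 35%) = 2.0150%.
WACC = 0.6104 × 14.5760% + 0.3896 × 2.0150% = 9.6817%.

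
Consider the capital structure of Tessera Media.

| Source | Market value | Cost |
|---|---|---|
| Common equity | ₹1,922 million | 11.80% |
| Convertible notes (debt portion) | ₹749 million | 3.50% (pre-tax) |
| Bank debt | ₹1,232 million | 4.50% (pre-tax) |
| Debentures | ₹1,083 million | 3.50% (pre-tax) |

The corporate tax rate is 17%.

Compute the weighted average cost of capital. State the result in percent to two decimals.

6.54%

Total capital V = 1922 + 749 + 1232 + 1083 = 4986.
Equity: weight = 1922/4986 = 0.3855; cost = 11.8%.
Convertible notes (debt portion): weight = 749/4986 = 0.1502; after-tax cost = 3.5% × (1 − 17%) = 2.9050%.
Bank debt: weight = 1232/4986 = 0.2471; after-tax cost = 4.5% × (1 − 17%) = 3.7350%.
Debentures: weight = 1083/4986 = 0.2172; after-tax cost = 3.5% × (1 − 17%) = 2.9050%.
WACC = 0.3855 × 11.8000% + 0.1502 × 2.9050% + 0.2471 × 3.7350% + 0.2172 × 2.9050% = 6.5389%.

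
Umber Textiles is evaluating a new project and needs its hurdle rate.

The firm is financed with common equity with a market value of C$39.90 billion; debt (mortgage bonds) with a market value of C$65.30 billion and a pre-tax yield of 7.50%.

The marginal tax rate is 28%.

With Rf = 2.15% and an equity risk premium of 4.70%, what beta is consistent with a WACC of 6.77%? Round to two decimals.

Total capital V = 39.9 + 65.3 = 105.2.
Equity weight = 39.9/105.2 = 0.3793.
Mortgage bonds weight = 65.3/105.2 = 0.6207.
Debt contribution = 0.6207 × 7.5% × (1 − 28%) = 3.3519%.
Required equity contribution = 6.77% − 3.3519% = 3.4181%  ⇒  Re = 9.0121%.
CAPM: 9.0121% = 2.15% + β × 4.7%  ⇒  β = 1.4600.

1.46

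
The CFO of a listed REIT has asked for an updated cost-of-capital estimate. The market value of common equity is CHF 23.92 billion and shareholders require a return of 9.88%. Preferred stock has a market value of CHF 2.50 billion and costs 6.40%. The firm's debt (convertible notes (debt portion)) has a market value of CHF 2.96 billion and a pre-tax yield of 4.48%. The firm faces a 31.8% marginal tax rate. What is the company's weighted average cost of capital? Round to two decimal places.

Total capital V = 23.92 + 2.5 + 2.96 = 29.38.
Equity: weight = 23.92/29.38 = 0.8142; cost = 9.88%.
Preferred: weight = 2.5/29.38 = 0.0851; cost = 6.4%.
Convertible notes (debt portion): weight = 2.96/29.38 = 0.1007; after-tax cost = 4.48% × (1 − 31.8%) = 3.0554%.
WACC = 0.8142 × 9.8800% + 0.0851 × 6.4000% + 0.1007 × 3.0554% = 8.8963%.

8.90%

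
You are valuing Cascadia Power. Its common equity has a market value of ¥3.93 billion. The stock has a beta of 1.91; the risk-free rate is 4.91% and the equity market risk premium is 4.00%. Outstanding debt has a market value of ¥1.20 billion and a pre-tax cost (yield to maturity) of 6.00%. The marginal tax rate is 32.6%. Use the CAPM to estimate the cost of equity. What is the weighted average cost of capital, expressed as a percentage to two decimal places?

Cost of equity via CAPM: Re = 4.91% + 1.91 × 4.0% = 12.5500%.
Total capital V = 3.93 + 1.2 = 5.13.
Equity: weight = 3.93/5.13 = 0.7661; cost = 12.55%.
Debt: weight = 1.2/5.13 = 0.2339; after-tax cost = 6% × (1 − 32.6%) = 4.0440%.
WACC = 0.7661 × 12.5500% + 0.2339 × 4.0440% = 10.5603%.

10.56%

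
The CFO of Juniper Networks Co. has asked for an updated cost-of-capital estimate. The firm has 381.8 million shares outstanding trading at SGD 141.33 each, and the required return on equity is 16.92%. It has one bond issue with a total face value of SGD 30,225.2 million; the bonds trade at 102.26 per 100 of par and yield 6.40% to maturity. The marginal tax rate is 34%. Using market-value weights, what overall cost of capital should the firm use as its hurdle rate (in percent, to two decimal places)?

Market value of equity E = 141.33 × 381.8m = 53959.794m. Market value of debt D = 30225.2m × 102.26/100 = 30908.28952m.
Total capital V = 53959.794 + 30908.28952 = 84868.08352.
Equity: weight = 53959.794/84868.08352 = 0.6358; cost = 16.92%.
Bonds outstanding: weight = 30908.28952/84868.08352 = 0.3642; after-tax cost = 6.4% × (1 − 34%) = 4.2240%.
WACC = 0.6358 × 16.9200% + 0.3642 × 4.2240% = 12.2962%.

12.30%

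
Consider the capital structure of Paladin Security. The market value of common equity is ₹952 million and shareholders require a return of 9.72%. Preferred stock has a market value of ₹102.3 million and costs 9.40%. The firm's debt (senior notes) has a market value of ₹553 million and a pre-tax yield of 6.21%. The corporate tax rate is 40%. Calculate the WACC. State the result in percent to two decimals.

7.64%

Total capital V = 952 + 102.3 + 553 = 1607.3.
Equity: weight = 952/1607.3 = 0.5923; cost = 9.72%.
Preferred: weight = 102.3/1607.3 = 0.0636; cost = 9.4%.
Senior notes: weight = 553/1607.3 = 0.3441; after-tax cost = 6.21% × (1 − 40%) = 3.7260%.
WACC = 0.5923 × 9.7200% + 0.0636 × 9.4000% + 0.3441 × 3.7260% = 7.6374%.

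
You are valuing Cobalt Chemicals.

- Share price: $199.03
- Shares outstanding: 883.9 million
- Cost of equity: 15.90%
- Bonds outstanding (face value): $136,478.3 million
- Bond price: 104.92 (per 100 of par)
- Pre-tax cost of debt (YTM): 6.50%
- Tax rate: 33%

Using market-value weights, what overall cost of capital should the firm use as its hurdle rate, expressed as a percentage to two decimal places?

10.72%

Market value of equity E = 199.03 × 883.9m = 175922.617m. Market value of debt D = 136478.3m × 104.92/100 = 143193.03236m.
Total capital V = 175922.617 + 143193.03236 = 319115.64936.
Equity: weight = 175922.617/319115.64936 = 0.5513; cost = 15.9%.
Bonds outstanding: weight = 143193.03236/319115.64936 = 0.4487; after-tax cost = 6.5% × (1 − 33%) = 4.3550%.
WACC = 0.5513 × 15.9000% + 0.4487 × 4.3550% = 10.7195%.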